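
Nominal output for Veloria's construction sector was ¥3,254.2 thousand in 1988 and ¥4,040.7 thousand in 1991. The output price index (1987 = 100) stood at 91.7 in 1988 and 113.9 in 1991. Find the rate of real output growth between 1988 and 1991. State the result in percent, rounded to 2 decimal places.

Deflate each year: 1988 → 3254.2/0.917 = 3548.75; 1991 → 4040.7/1.139 = 3547.59.
So real output changed by 3547.59/3548.75 − 1 = -0.0003, i.e. -0.03%.

-0.03%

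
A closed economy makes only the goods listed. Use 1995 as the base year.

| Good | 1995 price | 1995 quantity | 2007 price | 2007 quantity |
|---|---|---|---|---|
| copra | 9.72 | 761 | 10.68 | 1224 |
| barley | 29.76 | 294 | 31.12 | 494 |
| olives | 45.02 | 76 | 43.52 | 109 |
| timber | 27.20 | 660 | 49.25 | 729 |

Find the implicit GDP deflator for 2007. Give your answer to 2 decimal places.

Nominal GDP 2007 = 10.68·1224 + 31.12·494 + 43.52·109 + 49.25·729 = 69092.53.
Real GDP 2007 (at 1995 prices) = 9.72·1224 + 29.76·494 + 45.02·109 + 27.20·729 = 51334.70.
Deflator = Nominal/Real × 100 = 69092.53/51334.70 × 100 = 134.592.

134.59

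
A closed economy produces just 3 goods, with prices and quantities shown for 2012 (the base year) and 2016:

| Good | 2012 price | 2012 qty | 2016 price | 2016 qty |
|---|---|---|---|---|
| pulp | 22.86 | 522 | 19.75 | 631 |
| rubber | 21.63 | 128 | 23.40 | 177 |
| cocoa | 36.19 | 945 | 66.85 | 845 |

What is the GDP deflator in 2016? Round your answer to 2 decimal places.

149.68

Nominal GDP 2016 = 19.75·631 + 23.40·177 + 66.85·845 = 73092.30.
Real GDP 2016 (at 2012 prices) = 22.86·631 + 21.63·177 + 36.19·845 = 48833.72.
Deflator = Nominal/Real × 100 = 73092.30/48833.72 × 100 = 149.676.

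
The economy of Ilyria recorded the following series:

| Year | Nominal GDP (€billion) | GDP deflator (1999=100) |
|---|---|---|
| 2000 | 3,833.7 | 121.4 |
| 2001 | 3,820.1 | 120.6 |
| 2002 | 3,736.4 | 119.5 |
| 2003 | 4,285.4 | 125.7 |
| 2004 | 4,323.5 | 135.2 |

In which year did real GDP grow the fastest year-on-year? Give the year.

2003

2001: real = 3820.1/1.206 = 3167.58; growth vs 2000 (3157.91) = 0.31%.
2002: real = 3736.4/1.195 = 3126.69; growth vs 2001 (3167.58) = -1.29%.
2003: real = 4285.4/1.257 = 3409.23; growth vs 2002 (3126.69) = 9.04%.
2004: real = 4323.5/1.352 = 3197.86; growth vs 2003 (3409.23) = -6.20%.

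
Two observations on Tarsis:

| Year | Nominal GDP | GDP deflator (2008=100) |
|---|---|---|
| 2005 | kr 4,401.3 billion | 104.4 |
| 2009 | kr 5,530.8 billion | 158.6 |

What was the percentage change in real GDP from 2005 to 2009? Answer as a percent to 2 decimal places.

Real GDP 2005 = 4401.3 / 1.044 = 4215.80.
Real GDP 2009 = 5530.8 / 1.586 = 3487.26.
Real growth = 3487.26 / 4215.80 − 1 = -0.1728.

-17.28%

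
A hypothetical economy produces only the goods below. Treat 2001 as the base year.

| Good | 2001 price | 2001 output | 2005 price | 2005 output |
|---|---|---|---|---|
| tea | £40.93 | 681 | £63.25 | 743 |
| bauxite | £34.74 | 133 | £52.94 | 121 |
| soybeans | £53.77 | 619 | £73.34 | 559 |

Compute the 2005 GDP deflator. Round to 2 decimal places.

145.96

Nominal GDP 2005 = 63.25·743 + 52.94·121 + 73.34·559 = 94397.55.
Real GDP 2005 (at 2001 prices) = 40.93·743 + 34.74·121 + 53.77·559 = 64671.96.
Deflator = Nominal/Real × 100 = 94397.55/64671.96 × 100 = 145.964.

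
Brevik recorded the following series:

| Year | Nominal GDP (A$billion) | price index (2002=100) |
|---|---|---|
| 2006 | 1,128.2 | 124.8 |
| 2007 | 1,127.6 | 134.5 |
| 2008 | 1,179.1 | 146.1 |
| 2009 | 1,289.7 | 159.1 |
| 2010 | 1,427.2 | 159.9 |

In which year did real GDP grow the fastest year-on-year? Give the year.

2007: real = 1127.6/1.345 = 838.36; growth vs 2006 (904.01) = -7.26%.
2008: real = 1179.1/1.461 = 807.05; growth vs 2007 (838.36) = -3.73%.
2009: real = 1289.7/1.591 = 810.62; growth vs 2008 (807.05) = 0.44%.
2010: real = 1427.2/1.599 = 892.56; growth vs 2009 (810.62) = 10.11%.

2010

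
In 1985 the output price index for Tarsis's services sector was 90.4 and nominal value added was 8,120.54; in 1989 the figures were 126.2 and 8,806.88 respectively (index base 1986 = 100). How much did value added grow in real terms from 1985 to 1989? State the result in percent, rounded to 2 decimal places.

Deflate each year: 1985 → 8120.54/0.904 = 8982.90; 1989 → 8806.88/1.262 = 6978.51.
So real value added changed by 6978.51/8982.90 − 1 = -0.2231, i.e. -22.31%.

-22.31%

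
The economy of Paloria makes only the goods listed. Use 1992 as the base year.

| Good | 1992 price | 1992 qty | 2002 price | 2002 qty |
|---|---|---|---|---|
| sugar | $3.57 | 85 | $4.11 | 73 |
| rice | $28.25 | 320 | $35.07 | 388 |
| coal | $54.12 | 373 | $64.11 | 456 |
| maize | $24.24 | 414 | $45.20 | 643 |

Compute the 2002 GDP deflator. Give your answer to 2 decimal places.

140.24

Nominal GDP 2002 = 4.11·73 + 35.07·388 + 64.11·456 + 45.20·643 = 72204.95.
Real GDP 2002 (at 1992 prices) = 3.57·73 + 28.25·388 + 54.12·456 + 24.24·643 = 51486.65.
Deflator = Nominal/Real × 100 = 72204.95/51486.65 × 100 = 140.240.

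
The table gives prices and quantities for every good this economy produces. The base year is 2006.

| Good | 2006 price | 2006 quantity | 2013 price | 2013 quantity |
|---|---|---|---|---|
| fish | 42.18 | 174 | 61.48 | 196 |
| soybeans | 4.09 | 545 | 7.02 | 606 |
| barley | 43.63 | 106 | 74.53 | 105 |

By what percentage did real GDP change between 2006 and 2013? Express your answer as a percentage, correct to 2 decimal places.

Real GDP 2006 = Nominal GDP 2006 = 42.18·174 + 4.09·545 + 43.63·106 = 14193.15.
Real GDP 2013 (at 2006 prices) = 42.18·196 + 4.09·606 + 43.63·105 = 15326.97.
Real growth = 15326.97/14193.15 − 1 = 0.0799.

7.99%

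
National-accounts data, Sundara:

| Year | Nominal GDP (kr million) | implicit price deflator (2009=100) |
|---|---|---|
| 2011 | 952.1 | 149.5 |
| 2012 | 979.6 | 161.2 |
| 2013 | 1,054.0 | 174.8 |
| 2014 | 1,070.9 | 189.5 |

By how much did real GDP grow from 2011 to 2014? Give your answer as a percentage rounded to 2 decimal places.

-11.26%

Real GDP 2011 = 952.1/1.495 = 636.86.
Real GDP 2014 = 1070.9/1.895 = 565.12.
Change = 565.12/636.86 − 1 = -0.1126.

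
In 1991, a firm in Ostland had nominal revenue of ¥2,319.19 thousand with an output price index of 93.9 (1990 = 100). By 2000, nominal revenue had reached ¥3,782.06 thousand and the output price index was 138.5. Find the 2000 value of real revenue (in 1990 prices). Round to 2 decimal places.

¥2,730.73 thousand

Real revenue = Nominal / (output price index/100) = 3782.06 / 1.385 = 2730.73.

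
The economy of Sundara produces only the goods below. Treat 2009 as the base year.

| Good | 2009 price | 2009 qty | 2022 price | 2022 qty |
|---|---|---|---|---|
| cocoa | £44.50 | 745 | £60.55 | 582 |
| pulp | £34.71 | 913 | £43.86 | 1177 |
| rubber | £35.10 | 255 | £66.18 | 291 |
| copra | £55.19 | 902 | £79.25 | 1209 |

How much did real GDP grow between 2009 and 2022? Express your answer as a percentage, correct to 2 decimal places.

16.28%

Real GDP 2009 = Nominal GDP 2009 = 44.50·745 + 34.71·913 + 35.10·255 + 55.19·902 = 123574.61.
Real GDP 2022 (at 2009 prices) = 44.50·582 + 34.71·1177 + 35.10·291 + 55.19·1209 = 143691.48.
Real growth = 143691.48/123574.61 − 1 = 0.1628.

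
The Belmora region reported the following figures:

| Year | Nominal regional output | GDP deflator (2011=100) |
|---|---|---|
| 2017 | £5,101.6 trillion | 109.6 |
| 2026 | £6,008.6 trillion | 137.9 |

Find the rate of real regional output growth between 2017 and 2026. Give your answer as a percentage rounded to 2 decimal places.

-6.39%

Real regional output 2017 = 5101.6 / 1.096 = 4654.74.
Real regional output 2026 = 6008.6 / 1.379 = 4357.22.
Real growth = 4357.22 / 4654.74 − 1 = -0.0639.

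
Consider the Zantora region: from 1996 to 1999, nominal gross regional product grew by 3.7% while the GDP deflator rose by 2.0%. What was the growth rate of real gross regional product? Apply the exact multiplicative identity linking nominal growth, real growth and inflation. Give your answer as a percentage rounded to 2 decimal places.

1.67%

(1 + g_nom) = (1 + g_real)(1 + π), so g_real = 1.0370 / 1.0200 − 1 = 0.01667.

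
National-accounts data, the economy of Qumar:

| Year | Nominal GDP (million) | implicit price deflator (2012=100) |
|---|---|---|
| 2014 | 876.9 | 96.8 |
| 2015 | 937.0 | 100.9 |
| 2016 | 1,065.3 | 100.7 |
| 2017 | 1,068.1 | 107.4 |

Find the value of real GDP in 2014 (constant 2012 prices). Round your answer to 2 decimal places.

Real GDP 2014 = 876.9 / 0.968 = 905.89.

905.89 million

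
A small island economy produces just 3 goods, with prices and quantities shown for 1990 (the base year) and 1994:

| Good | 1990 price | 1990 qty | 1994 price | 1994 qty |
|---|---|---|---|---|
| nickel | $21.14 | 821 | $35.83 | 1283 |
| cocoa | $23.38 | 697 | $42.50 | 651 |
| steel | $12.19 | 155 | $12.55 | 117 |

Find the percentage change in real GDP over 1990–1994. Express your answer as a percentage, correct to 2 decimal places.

Real GDP 1990 = Nominal GDP 1990 = 21.14·821 + 23.38·697 + 12.19·155 = 35541.25.
Real GDP 1994 (at 1990 prices) = 21.14·1283 + 23.38·651 + 12.19·117 = 43769.23.
Real growth = 43769.23/35541.25 − 1 = 0.2315.

23.15%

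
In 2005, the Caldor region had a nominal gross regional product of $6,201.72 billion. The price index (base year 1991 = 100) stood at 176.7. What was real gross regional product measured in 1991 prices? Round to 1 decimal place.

Real gross regional product = Nominal / (price index/100) = 6201.72 / 1.767 = 3509.75.

$3,509.7 billion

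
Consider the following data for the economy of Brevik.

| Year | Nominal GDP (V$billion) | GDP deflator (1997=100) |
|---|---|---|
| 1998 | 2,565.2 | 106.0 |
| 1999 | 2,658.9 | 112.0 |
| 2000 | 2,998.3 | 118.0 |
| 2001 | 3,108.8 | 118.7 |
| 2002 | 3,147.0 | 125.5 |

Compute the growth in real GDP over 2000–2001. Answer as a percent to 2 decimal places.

3.07%

Real GDP 2000 = 2998.3/1.180 = 2540.93.
Real GDP 2001 = 3108.8/1.187 = 2619.04.
Change = 2619.04/2540.93 − 1 = 0.0307.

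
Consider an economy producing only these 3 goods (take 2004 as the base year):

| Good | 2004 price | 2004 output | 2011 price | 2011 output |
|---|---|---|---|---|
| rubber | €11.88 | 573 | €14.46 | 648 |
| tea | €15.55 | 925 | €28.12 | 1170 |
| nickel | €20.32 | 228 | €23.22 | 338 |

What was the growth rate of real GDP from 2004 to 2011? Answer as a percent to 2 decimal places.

26.86%

Real GDP 2004 = Nominal GDP 2004 = 11.88·573 + 15.55·925 + 20.32·228 = 25823.95.
Real GDP 2011 (at 2004 prices) = 11.88·648 + 15.55·1170 + 20.32·338 = 32759.90.
Real growth = 32759.90/25823.95 − 1 = 0.2686.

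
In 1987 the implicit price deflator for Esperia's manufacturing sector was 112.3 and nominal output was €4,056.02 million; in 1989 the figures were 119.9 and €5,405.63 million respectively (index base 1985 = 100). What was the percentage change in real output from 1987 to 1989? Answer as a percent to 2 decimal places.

24.83%

Deflate each year: 1987 → 4056.02/1.123 = 3611.77; 1989 → 5405.63/1.199 = 4508.45.
So real output changed by 4508.45/3611.77 − 1 = 0.2483, i.e. 24.83%.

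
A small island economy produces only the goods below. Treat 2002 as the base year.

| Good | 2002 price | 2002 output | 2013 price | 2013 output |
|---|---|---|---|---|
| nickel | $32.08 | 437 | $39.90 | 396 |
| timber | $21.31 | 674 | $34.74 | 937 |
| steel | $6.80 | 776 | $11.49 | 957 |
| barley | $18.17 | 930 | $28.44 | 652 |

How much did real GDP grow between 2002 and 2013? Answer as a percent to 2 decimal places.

Real GDP 2002 = Nominal GDP 2002 = 32.08·437 + 21.31·674 + 6.80·776 + 18.17·930 = 50556.80.
Real GDP 2013 (at 2002 prices) = 32.08·396 + 21.31·937 + 6.80·957 + 18.17·652 = 51025.59.
Real growth = 51025.59/50556.80 − 1 = 0.0093.

0.93%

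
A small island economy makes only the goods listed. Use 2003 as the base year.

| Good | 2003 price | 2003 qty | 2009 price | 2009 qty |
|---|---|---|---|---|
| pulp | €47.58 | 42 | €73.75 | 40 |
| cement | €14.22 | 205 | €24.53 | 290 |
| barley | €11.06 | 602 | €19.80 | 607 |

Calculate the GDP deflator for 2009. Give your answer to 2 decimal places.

173.32

Nominal GDP 2009 = 73.75·40 + 24.53·290 + 19.80·607 = 22082.30.
Real GDP 2009 (at 2003 prices) = 47.58·40 + 14.22·290 + 11.06·607 = 12740.42.
Deflator = Nominal/Real × 100 = 22082.30/12740.42 × 100 = 173.325.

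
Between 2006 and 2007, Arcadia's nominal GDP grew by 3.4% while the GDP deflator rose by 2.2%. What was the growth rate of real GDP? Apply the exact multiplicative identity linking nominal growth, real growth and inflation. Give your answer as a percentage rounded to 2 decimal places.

(1 + g_nom) = (1 + g_real)(1 + π), so g_real = 1.0340 / 1.0220 − 1 = 0.01174.

1.17%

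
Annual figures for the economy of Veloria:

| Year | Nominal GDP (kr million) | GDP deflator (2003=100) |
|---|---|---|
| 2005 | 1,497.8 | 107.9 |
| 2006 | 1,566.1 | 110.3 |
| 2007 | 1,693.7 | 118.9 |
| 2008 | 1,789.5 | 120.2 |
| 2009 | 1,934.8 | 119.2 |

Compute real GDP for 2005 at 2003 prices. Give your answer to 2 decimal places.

Real GDP 2005 = 1497.8 / 1.079 = 1388.14.

kr 1,388.14 million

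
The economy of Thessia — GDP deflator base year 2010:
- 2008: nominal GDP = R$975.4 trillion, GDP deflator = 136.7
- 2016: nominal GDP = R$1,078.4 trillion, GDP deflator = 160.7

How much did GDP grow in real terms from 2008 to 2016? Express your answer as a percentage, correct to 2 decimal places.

-5.95%

Deflate each year: 2008 → 975.4/1.367 = 713.53; 2016 → 1078.4/1.607 = 671.06.
So real GDP changed by 671.06/713.53 − 1 = -0.0595, i.e. -5.95%.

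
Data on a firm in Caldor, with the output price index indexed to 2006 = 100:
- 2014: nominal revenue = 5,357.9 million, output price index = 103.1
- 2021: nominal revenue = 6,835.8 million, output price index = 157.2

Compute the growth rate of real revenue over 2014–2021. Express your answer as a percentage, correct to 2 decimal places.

Real revenue 2014 = 5357.9 / 1.031 = 5196.80.
Real revenue 2021 = 6835.8 / 1.572 = 4348.47.
Real growth = 4348.47 / 5196.80 − 1 = -0.1632.

-16.32%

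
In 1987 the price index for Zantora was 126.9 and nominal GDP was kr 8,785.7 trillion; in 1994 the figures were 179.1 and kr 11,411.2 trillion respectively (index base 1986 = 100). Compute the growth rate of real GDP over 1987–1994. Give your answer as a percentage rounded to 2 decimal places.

-7.97%

Real GDP 1987 = 8785.7 / 1.269 = 6923.33.
Real GDP 1994 = 11411.2 / 1.791 = 6371.41.
Real growth = 6371.41 / 6923.33 − 1 = -0.0797.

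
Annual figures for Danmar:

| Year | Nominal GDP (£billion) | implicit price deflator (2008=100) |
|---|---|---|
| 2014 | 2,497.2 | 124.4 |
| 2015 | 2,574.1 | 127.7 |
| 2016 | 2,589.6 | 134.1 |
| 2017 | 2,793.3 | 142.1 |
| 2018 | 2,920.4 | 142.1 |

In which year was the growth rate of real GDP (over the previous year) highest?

2018

2015: real = 2574.1/1.277 = 2015.74; growth vs 2014 (2007.40) = 0.42%.
2016: real = 2589.6/1.341 = 1931.10; growth vs 2015 (2015.74) = -4.20%.
2017: real = 2793.3/1.421 = 1965.73; growth vs 2016 (1931.10) = 1.79%.
2018: real = 2920.4/1.421 = 2055.17; growth vs 2017 (1965.73) = 4.55%.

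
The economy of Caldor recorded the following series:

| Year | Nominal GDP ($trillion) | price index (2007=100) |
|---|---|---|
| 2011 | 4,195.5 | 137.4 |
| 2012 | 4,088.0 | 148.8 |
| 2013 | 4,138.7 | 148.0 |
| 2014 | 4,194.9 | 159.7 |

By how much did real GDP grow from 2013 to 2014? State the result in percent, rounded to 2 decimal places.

Real GDP 2013 = 4138.7/1.480 = 2796.42.
Real GDP 2014 = 4194.9/1.597 = 2626.74.
Change = 2626.74/2796.42 − 1 = -0.0607.

-6.07%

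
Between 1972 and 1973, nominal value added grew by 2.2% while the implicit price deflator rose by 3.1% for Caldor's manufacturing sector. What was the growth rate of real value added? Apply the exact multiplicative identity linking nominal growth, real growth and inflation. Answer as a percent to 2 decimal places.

-0.87%

(1 + g_nom) = (1 + g_real)(1 + π), so g_real = 1.0220 / 1.0310 − 1 = -0.00873.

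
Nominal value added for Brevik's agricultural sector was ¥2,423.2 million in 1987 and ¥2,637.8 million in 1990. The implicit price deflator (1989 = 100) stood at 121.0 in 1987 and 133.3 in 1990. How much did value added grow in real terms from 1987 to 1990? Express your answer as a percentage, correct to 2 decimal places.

Real value added 1987 = 2423.2 / 1.210 = 2002.64.
Real value added 1990 = 2637.8 / 1.333 = 1978.84.
Real growth = 1978.84 / 2002.64 − 1 = -0.0119.

-1.19%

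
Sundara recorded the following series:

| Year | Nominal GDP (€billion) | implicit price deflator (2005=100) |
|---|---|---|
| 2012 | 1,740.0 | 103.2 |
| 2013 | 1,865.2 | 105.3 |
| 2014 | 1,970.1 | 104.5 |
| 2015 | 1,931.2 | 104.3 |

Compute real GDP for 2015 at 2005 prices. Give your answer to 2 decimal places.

€1,851.58 billion

Real GDP 2015 = 1931.2 / 1.043 = 1851.58.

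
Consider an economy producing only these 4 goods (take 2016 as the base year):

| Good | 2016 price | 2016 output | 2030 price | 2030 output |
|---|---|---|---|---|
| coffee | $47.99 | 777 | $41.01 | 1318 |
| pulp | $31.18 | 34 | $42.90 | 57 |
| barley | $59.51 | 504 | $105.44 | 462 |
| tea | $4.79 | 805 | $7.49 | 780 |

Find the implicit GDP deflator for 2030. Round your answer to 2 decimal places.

115.37

Nominal GDP 2030 = 41.01·1318 + 42.90·57 + 105.44·462 + 7.49·780 = 111051.96.
Real GDP 2030 (at 2016 prices) = 47.99·1318 + 31.18·57 + 59.51·462 + 4.79·780 = 96257.90.
Deflator = Nominal/Real × 100 = 111051.96/96257.90 × 100 = 115.369.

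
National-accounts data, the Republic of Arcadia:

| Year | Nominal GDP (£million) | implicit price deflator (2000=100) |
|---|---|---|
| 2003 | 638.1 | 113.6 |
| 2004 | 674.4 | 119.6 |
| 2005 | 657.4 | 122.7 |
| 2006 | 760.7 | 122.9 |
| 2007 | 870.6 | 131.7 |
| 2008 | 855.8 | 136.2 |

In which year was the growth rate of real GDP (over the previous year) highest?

2006

2004: real = 674.4/1.196 = 563.88; growth vs 2003 (561.71) = 0.39%.
2005: real = 657.4/1.227 = 535.78; growth vs 2004 (563.88) = -4.98%.
2006: real = 760.7/1.229 = 618.96; growth vs 2005 (535.78) = 15.53%.
2007: real = 870.6/1.317 = 661.05; growth vs 2006 (618.96) = 6.80%.
2008: real = 855.8/1.362 = 628.34; growth vs 2007 (661.05) = -4.95%.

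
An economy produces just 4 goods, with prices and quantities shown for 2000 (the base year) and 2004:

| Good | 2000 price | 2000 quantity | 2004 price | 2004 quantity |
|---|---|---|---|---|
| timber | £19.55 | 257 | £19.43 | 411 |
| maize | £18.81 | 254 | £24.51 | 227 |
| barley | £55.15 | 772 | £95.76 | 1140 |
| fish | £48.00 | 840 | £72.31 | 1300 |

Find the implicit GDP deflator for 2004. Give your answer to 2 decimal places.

Nominal GDP 2004 = 19.43·411 + 24.51·227 + 95.76·1140 + 72.31·1300 = 216718.90.
Real GDP 2004 (at 2000 prices) = 19.55·411 + 18.81·227 + 55.15·1140 + 48.00·1300 = 137575.92.
Deflator = Nominal/Real × 100 = 216718.90/137575.92 × 100 = 157.527.

157.53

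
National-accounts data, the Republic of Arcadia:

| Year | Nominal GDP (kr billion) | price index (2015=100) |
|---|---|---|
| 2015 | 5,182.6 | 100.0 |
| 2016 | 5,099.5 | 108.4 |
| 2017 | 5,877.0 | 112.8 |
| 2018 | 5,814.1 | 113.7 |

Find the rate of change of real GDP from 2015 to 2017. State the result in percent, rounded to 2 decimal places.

0.53%

Real GDP 2015 = 5182.6/1.000 = 5182.60.
Real GDP 2017 = 5877.0/1.128 = 5210.11.
Change = 5210.11/5182.60 − 1 = 0.0053.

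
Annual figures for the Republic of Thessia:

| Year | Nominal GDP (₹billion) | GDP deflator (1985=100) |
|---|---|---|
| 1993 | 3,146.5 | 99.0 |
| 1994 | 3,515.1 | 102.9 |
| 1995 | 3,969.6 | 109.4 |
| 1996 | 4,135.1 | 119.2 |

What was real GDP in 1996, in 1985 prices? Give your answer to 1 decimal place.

Real GDP 1996 = 4135.1 / 1.192 = 3469.04.

₹3,469.0 billion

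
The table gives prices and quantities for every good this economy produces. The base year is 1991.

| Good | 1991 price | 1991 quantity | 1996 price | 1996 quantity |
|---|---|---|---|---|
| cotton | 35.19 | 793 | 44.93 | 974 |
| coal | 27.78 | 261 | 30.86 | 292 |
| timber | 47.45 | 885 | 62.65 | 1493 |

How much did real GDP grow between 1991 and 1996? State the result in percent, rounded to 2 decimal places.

Real GDP 1991 = Nominal GDP 1991 = 35.19·793 + 27.78·261 + 47.45·885 = 77149.50.
Real GDP 1996 (at 1991 prices) = 35.19·974 + 27.78·292 + 47.45·1493 = 113229.67.
Real growth = 113229.67/77149.50 − 1 = 0.4677.

46.77%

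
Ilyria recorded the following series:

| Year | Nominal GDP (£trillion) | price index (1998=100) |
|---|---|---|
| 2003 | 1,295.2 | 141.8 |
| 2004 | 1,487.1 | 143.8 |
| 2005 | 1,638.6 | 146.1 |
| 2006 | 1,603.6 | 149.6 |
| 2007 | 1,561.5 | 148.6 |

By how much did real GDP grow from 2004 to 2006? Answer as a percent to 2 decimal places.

Real GDP 2004 = 1487.1/1.438 = 1034.14.
Real GDP 2006 = 1603.6/1.496 = 1071.93.
Change = 1071.93/1034.14 − 1 = 0.0365.

3.65%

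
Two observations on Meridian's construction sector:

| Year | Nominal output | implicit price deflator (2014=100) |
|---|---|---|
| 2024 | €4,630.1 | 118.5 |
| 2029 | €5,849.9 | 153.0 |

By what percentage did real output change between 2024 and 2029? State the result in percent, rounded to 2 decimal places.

Deflate each year: 2024 → 4630.1/1.185 = 3907.26; 2029 → 5849.9/1.530 = 3823.46.
So real output changed by 3823.46/3907.26 − 1 = -0.0214, i.e. -2.14%.

-2.14%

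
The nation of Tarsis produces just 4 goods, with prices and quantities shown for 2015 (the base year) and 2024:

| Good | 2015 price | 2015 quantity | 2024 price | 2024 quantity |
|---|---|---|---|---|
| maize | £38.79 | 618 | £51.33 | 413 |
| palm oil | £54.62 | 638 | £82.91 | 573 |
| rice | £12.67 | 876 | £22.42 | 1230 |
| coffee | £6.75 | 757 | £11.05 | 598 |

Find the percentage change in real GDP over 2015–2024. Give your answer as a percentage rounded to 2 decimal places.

Real GDP 2015 = Nominal GDP 2015 = 38.79·618 + 54.62·638 + 12.67·876 + 6.75·757 = 75028.45.
Real GDP 2024 (at 2015 prices) = 38.79·413 + 54.62·573 + 12.67·1230 + 6.75·598 = 66938.13.
Real growth = 66938.13/75028.45 − 1 = -0.1078.

-10.78%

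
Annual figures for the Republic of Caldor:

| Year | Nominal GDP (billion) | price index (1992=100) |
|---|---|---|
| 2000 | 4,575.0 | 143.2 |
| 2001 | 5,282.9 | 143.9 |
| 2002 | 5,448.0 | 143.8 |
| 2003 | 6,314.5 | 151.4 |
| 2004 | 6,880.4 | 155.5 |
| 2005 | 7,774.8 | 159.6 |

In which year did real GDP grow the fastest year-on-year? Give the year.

2001: real = 5282.9/1.439 = 3671.23; growth vs 2000 (3194.83) = 14.91%.
2002: real = 5448.0/1.438 = 3788.60; growth vs 2001 (3671.23) = 3.20%.
2003: real = 6314.5/1.514 = 4170.74; growth vs 2002 (3788.60) = 10.09%.
2004: real = 6880.4/1.555 = 4424.69; growth vs 2003 (4170.74) = 6.09%.
2005: real = 7774.8/1.596 = 4871.43; growth vs 2004 (4424.69) = 10.10%.

2001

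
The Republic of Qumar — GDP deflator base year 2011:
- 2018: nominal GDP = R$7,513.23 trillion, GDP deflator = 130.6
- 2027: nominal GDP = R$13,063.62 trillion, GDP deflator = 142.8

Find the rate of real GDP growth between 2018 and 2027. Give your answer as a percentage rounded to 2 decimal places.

59.02%

Deflate each year: 2018 → 7513.23/1.306 = 5752.86; 2027 → 13063.62/1.428 = 9148.19.
So real GDP changed by 9148.19/5752.86 − 1 = 0.5902, i.e. 59.02%.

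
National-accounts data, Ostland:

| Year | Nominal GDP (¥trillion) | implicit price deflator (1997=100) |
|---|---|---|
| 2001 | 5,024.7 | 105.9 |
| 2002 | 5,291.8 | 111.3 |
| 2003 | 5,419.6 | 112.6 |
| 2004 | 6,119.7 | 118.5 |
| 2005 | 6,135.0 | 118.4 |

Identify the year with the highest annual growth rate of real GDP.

2002: real = 5291.8/1.113 = 4754.54; growth vs 2001 (4744.76) = 0.21%.
2003: real = 5419.6/1.126 = 4813.14; growth vs 2002 (4754.54) = 1.23%.
2004: real = 6119.7/1.185 = 5164.30; growth vs 2003 (4813.14) = 7.30%.
2005: real = 6135.0/1.184 = 5181.59; growth vs 2004 (5164.30) = 0.33%.

2004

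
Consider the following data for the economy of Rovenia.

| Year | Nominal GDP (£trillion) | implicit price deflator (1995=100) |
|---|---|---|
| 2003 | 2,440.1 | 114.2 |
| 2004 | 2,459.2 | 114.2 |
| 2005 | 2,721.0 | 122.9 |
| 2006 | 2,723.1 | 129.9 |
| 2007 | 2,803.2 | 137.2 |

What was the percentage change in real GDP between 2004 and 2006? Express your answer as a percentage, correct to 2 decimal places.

Real GDP 2004 = 2459.2/1.142 = 2153.42.
Real GDP 2006 = 2723.1/1.299 = 2096.30.
Change = 2096.30/2153.42 − 1 = -0.0265.

-2.65%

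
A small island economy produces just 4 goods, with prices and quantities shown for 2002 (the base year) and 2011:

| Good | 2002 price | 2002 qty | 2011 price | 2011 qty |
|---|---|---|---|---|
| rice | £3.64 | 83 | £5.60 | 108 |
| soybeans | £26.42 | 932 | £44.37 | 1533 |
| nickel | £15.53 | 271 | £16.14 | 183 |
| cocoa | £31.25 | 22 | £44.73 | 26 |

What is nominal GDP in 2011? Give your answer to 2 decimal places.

£72740.61

Nominal GDP 2011 = Σ (p_2011 × q_2011) = 5.60·108 + 44.37·1533 + 16.14·183 + 44.73·26 = 72740.61.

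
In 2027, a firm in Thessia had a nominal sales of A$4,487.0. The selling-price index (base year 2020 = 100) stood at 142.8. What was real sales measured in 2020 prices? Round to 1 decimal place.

A$3,142.2

Real sales = Nominal / (selling-price index/100) = 4487.0 / 1.428 = 3142.16.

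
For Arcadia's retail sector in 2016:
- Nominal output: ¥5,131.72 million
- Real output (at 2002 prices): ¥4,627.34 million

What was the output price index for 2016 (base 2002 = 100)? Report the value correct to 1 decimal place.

110.9

output price index = (Nominal / Real) × 100 = 5131.72 / 4627.34 × 100 = 110.90.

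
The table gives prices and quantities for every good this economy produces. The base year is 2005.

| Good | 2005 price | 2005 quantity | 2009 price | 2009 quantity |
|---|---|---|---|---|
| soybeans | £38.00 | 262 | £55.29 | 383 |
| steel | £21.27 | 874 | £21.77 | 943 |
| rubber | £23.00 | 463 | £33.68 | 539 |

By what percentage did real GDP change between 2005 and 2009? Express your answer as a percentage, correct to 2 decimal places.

19.94%

Real GDP 2005 = Nominal GDP 2005 = 38.00·262 + 21.27·874 + 23.00·463 = 39194.98.
Real GDP 2009 (at 2005 prices) = 38.00·383 + 21.27·943 + 23.00·539 = 47008.61.
Real growth = 47008.61/39194.98 − 1 = 0.1994.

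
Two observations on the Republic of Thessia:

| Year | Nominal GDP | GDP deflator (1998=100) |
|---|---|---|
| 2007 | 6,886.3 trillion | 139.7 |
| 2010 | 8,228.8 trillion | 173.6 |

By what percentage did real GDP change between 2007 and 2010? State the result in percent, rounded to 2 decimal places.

Deflate each year: 2007 → 6886.3/1.397 = 4929.35; 2010 → 8228.8/1.736 = 4740.09.
So real GDP changed by 4740.09/4929.35 − 1 = -0.0384, i.e. -3.84%.

-3.84%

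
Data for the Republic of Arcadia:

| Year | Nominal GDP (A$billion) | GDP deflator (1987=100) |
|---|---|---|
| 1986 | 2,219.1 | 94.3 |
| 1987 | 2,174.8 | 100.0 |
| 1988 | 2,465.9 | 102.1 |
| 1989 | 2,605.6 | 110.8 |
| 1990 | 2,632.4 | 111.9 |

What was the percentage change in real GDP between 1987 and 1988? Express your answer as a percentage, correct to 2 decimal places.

11.05%

Real GDP 1987 = 2174.8/1.000 = 2174.80.
Real GDP 1988 = 2465.9/1.021 = 2415.18.
Change = 2415.18/2174.80 − 1 = 0.1105.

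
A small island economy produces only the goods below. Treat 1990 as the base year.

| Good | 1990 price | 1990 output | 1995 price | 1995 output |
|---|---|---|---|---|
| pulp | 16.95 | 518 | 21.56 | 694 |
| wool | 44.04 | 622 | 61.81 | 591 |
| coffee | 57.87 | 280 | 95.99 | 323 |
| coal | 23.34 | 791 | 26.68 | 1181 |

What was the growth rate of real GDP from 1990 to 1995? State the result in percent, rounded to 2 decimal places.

Real GDP 1990 = Nominal GDP 1990 = 16.95·518 + 44.04·622 + 57.87·280 + 23.34·791 = 70838.52.
Real GDP 1995 (at 1990 prices) = 16.95·694 + 44.04·591 + 57.87·323 + 23.34·1181 = 84047.49.
Real growth = 84047.49/70838.52 − 1 = 0.1865.

18.65%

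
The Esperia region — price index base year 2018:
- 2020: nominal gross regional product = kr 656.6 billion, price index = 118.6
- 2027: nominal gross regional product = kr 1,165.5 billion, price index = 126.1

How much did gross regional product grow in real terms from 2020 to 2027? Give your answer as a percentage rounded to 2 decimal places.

Deflate each year: 2020 → 656.6/1.186 = 553.63; 2027 → 1165.5/1.261 = 924.27.
So real gross regional product changed by 924.27/553.63 − 1 = 0.6695, i.e. 66.95%.

66.95%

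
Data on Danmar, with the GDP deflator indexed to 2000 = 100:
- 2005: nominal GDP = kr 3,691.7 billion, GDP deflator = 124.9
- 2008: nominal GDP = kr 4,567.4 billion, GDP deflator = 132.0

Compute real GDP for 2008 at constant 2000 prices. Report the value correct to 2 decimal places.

kr 3,460.15 billion

Real GDP = Nominal / (GDP deflator/100) = 4567.4 / 1.320 = 3460.15.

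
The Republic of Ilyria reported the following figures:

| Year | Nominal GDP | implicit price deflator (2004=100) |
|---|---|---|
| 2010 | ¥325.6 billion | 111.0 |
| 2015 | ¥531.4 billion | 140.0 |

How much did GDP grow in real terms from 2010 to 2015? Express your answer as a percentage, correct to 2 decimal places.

29.40%

Real GDP 2010 = 325.6 / 1.110 = 293.33.
Real GDP 2015 = 531.4 / 1.400 = 379.57.
Real growth = 379.57 / 293.33 − 1 = 0.2940.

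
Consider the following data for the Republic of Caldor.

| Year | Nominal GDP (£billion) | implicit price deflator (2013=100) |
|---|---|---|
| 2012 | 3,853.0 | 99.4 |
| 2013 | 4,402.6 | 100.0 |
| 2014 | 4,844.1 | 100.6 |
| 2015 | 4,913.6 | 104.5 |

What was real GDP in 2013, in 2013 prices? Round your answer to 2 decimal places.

Real GDP 2013 = 4402.6 / 1.000 = 4402.60.

£4,402.60 billion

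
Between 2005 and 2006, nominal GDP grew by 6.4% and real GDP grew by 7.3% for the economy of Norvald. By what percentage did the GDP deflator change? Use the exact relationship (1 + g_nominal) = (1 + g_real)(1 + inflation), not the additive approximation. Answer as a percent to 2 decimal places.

(1 + g_nom) = (1 + g_real)(1 + π), so π = 1.0640 / 1.0730 − 1 = -0.00839.

-0.84%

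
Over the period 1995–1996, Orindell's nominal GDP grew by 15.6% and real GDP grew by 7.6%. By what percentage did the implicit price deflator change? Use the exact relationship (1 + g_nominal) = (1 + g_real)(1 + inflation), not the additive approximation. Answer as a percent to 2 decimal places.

7.43%

(1 + g_nom) = (1 + g_real)(1 + π), so π = 1.1560 / 1.0760 − 1 = 0.07435.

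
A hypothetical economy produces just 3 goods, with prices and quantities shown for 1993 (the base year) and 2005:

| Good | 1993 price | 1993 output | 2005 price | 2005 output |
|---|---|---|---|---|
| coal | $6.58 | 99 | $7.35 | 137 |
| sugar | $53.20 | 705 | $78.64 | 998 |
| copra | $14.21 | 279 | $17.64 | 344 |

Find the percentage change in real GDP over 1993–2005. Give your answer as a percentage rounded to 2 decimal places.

39.79%

Real GDP 1993 = Nominal GDP 1993 = 6.58·99 + 53.20·705 + 14.21·279 = 42122.01.
Real GDP 2005 (at 1993 prices) = 6.58·137 + 53.20·998 + 14.21·344 = 58883.30.
Real growth = 58883.30/42122.01 − 1 = 0.3979.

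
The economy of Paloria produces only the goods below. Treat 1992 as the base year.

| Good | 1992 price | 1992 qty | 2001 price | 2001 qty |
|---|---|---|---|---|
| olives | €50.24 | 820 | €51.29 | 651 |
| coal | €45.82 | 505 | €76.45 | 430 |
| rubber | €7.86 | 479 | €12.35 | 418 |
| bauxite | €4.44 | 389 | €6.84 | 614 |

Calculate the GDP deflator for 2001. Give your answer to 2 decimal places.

Nominal GDP 2001 = 51.29·651 + 76.45·430 + 12.35·418 + 6.84·614 = 75625.35.
Real GDP 2001 (at 1992 prices) = 50.24·651 + 45.82·430 + 7.86·418 + 4.44·614 = 58420.48.
Deflator = Nominal/Real × 100 = 75625.35/58420.48 × 100 = 129.450.

129.45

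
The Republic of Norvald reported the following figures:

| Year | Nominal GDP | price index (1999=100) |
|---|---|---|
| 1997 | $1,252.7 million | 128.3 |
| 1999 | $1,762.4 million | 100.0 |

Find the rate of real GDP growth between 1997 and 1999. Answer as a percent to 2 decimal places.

80.50%

Deflate each year: 1997 → 1252.7/1.283 = 976.38; 1999 → 1762.4/1.000 = 1762.40.
So real GDP changed by 1762.40/976.38 − 1 = 0.8050, i.e. 80.50%.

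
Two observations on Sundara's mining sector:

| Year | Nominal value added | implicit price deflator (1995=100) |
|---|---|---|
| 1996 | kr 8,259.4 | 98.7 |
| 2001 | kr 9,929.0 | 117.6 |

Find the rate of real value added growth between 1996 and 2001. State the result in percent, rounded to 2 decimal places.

Deflate each year: 1996 → 8259.4/0.987 = 8368.19; 2001 → 9929.0/1.176 = 8443.03.
So real value added changed by 8443.03/8368.19 − 1 = 0.0089, i.e. 0.89%.

0.89%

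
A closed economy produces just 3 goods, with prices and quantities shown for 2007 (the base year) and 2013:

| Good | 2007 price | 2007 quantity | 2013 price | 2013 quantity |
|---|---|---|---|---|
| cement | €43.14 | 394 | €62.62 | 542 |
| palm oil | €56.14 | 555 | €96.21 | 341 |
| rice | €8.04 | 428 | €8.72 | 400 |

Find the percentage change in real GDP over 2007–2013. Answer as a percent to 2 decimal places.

-11.35%

Real GDP 2007 = Nominal GDP 2007 = 43.14·394 + 56.14·555 + 8.04·428 = 51595.98.
Real GDP 2013 (at 2007 prices) = 43.14·542 + 56.14·341 + 8.04·400 = 45741.62.
Real growth = 45741.62/51595.98 − 1 = -0.1135.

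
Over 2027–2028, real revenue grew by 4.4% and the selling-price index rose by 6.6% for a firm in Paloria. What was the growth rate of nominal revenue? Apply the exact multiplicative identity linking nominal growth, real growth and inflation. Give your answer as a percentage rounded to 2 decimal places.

11.29%

(1 + g_nom) = (1 + g_real)(1 + π) = 1.0440 × 1.0660 = 1.11290.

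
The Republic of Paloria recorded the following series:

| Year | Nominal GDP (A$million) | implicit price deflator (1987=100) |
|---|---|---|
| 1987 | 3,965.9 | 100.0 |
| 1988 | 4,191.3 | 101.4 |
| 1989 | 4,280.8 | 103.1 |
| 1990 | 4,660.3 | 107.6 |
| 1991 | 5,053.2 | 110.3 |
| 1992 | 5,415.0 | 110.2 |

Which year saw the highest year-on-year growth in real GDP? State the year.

1988: real = 4191.3/1.014 = 4133.43; growth vs 1987 (3965.90) = 4.22%.
1989: real = 4280.8/1.031 = 4152.09; growth vs 1988 (4133.43) = 0.45%.
1990: real = 4660.3/1.076 = 4331.13; growth vs 1989 (4152.09) = 4.31%.
1991: real = 5053.2/1.103 = 4581.32; growth vs 1990 (4331.13) = 5.78%.
1992: real = 5415.0/1.102 = 4913.79; growth vs 1991 (4581.32) = 7.26%.

1992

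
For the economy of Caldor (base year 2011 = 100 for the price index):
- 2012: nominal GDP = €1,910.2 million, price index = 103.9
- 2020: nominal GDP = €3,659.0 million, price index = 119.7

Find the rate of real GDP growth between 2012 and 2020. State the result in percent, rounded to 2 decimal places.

Real GDP 2012 = 1910.2 / 1.039 = 1838.50.
Real GDP 2020 = 3659.0 / 1.197 = 3056.81.
Real growth = 3056.81 / 1838.50 − 1 = 0.6627.

66.27%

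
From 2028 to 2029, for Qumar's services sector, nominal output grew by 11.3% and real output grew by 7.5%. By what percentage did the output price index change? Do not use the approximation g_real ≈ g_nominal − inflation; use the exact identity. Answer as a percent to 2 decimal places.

3.53%

(1 + g_nom) = (1 + g_real)(1 + π), so π = 1.1130 / 1.0750 − 1 = 0.03535.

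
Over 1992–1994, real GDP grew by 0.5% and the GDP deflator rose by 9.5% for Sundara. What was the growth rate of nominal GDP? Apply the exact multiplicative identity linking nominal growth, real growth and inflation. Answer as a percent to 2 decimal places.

10.05%

(1 + g_nom) = (1 + g_real)(1 + π) = 1.0050 × 1.0950 = 1.10048.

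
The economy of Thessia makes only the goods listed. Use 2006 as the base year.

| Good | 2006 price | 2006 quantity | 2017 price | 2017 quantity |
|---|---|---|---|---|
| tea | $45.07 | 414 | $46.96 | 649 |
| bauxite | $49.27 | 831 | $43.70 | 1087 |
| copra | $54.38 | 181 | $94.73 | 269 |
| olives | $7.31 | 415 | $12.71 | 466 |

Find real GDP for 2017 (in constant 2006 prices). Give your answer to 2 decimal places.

$100841.60

Real GDP 2017 = Σ (p_2006 × q_2017) = 45.07·649 + 49.27·1087 + 54.38·269 + 7.31·466 = 100841.60.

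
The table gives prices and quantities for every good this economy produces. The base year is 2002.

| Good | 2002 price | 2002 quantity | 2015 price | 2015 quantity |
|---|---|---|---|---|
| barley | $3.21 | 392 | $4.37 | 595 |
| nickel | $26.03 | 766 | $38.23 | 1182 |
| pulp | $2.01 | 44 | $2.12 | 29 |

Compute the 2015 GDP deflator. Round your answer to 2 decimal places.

Nominal GDP 2015 = 4.37·595 + 38.23·1182 + 2.12·29 = 47849.49.
Real GDP 2015 (at 2002 prices) = 3.21·595 + 26.03·1182 + 2.01·29 = 32735.70.
Deflator = Nominal/Real × 100 = 47849.49/32735.70 × 100 = 146.169.

146.17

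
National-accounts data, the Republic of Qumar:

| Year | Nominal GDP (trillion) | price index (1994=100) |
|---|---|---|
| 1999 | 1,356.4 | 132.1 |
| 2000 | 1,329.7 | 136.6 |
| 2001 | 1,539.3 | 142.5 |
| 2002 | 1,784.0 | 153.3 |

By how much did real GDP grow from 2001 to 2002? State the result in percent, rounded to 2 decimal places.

7.73%

Real GDP 2001 = 1539.3/1.425 = 1080.21.
Real GDP 2002 = 1784.0/1.533 = 1163.73.
Change = 1163.73/1080.21 − 1 = 0.0773.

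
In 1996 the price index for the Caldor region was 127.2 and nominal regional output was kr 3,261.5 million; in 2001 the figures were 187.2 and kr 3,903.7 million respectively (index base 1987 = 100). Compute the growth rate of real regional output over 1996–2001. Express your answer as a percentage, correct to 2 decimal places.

-18.67%

Deflate each year: 1996 → 3261.5/1.272 = 2564.07; 2001 → 3903.7/1.872 = 2085.31.
So real regional output changed by 2085.31/2564.07 − 1 = -0.1867, i.e. -18.67%.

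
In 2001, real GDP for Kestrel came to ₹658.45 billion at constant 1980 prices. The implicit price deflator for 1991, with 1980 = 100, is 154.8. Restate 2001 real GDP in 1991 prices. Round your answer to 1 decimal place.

Real GDP in 1991 prices = Real GDP in 1980 prices × (P_1991/P_1980) = 658.45 × 1.548 = 1019.28.

₹1,019.3 billion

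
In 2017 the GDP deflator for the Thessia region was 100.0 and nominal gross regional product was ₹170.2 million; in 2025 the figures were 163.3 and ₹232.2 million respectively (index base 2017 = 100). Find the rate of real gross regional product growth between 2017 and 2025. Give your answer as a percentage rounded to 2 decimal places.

-16.46%

Real gross regional product 2017 = 170.2 / 1.000 = 170.20.
Real gross regional product 2025 = 232.2 / 1.633 = 142.19.
Real growth = 142.19 / 170.20 − 1 = -0.1646.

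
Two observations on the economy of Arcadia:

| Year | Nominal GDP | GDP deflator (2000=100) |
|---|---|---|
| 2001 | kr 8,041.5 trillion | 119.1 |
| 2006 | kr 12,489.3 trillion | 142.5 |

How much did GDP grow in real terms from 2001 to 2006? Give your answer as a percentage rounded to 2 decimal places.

29.81%

Real GDP 2001 = 8041.5 / 1.191 = 6751.89.
Real GDP 2006 = 12489.3 / 1.425 = 8764.42.
Real growth = 8764.42 / 6751.89 − 1 = 0.2981.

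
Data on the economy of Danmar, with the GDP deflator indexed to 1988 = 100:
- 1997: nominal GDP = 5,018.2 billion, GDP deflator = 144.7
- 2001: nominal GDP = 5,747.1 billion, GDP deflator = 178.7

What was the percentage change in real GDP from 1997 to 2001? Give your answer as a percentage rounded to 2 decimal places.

Deflate each year: 1997 → 5018.2/1.447 = 3468.00; 2001 → 5747.1/1.787 = 3216.06.
So real GDP changed by 3216.06/3468.00 − 1 = -0.0726, i.e. -7.26%.

-7.26%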